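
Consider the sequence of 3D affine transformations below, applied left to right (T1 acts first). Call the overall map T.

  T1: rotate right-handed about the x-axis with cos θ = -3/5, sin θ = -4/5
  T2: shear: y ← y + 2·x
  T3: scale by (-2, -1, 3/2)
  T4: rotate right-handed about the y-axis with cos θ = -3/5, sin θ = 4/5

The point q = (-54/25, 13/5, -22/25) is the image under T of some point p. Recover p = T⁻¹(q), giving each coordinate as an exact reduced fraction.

T1 = [1 0 0 0; 0 -3/5 4/5 0; 0 -4/5 -3/5 0; 0 0 0 1]
T2·T1 = [1 0 0 0; 2 -3/5 4/5 0; 0 -4/5 -3/5 0; 0 0 0 1]
T3·…·T1 = [-2 0 0 0; -2 3/5 -4/5 0; 0 -6/5 -9/10 0; 0 0 0 1]
T4·…·T1 = [6/5 -24/25 -18/25 0; -2 3/5 -4/5 0; 8/5 18/25 27/50 0; 0 0 0 1]
det M = 3; M⁻¹ = [3/10 0 2/5 0; -1/15 3/5 4/5 0; -4/5 -4/5 -2/5 0; 0 0 0 1]
M⁻¹ · (-54/25, 13/5, -22/25)ᵀ = (-1, 1, 0)ᵀ

p = (-1, 1, 0)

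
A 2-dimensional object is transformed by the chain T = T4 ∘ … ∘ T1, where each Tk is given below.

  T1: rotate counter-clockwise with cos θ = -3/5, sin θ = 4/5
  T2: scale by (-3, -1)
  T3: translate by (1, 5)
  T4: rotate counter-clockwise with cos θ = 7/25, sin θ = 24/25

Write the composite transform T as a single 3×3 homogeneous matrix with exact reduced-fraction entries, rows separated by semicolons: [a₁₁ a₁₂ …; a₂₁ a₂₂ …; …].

T1 = [-3/5 -4/5 0; 4/5 -3/5 0; 0 0 1]
T2·T1 = [9/5 12/5 0; -4/5 3/5 0; 0 0 1]
T3·…·T1 = [9/5 12/5 1; -4/5 3/5 5; 0 0 1]
T4·…·T1 = [159/125 12/125 -113/25; 188/125 309/125 59/25; 0 0 1]

T = [159/125 12/125 -113/25; 188/125 309/125 59/25; 0 0 1]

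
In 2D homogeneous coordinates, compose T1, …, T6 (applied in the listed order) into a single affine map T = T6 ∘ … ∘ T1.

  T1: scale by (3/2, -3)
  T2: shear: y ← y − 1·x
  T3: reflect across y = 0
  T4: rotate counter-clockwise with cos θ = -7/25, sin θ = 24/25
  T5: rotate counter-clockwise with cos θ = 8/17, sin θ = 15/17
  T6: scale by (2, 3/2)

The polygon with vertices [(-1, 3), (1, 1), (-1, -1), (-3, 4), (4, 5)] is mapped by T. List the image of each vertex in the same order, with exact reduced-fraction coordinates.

T1 scale by (3/2, -3): (-1, 3) → (-3/2, -9); (1, 1) → (3/2, -3); (-1, -1) → (-3/2, 3); (-3, 4) → (-9/2, -12); (4, 5) → (6, -15)
T2 shear: y ← y − 1·x: (-3/2, -9) → (-3/2, -15/2); (3/2, -3) → (3/2, -9/2); (-3/2, 3) → (-3/2, 9/2); (-9/2, -12) → (-9/2, -15/2); (6, -15) → (6, -21)
T3 reflect across y = 0: (-3/2, -15/2) → (-3/2, 15/2); (3/2, -9/2) → (3/2, 9/2); (-3/2, 9/2) → (-3/2, -9/2); (-9/2, -15/2) → (-9/2, 15/2); (6, -21) → (6, 21)
T4 rotate counter-clockwise with cos θ = -7/25, sin θ = 24/25: (-3/2, 15/2) → (-339/50, -177/50); (3/2, 9/2) → (-237/50, 9/50); (-3/2, -9/2) → (237/50, -9/50); (-9/2, 15/2) → (-297/50, -321/50); (6, 21) → (-546/25, -3/25)
T5 rotate counter-clockwise with cos θ = 8/17, sin θ = 15/17: (-339/50, -177/50) → (-57/850, -6501/850); (-237/50, 9/50) → (-2031/850, -3483/850); (237/50, -9/50) → (2031/850, 3483/850); (-297/50, -321/50) → (2439/850, -7023/850); (-546/25, -3/25) → (-4323/425, -8214/425)
T6 scale by (2, 3/2): (-57/850, -6501/850) → (-57/425, -19503/1700); (-2031/850, -3483/850) → (-2031/425, -10449/1700); (2031/850, 3483/850) → (2031/425, 10449/1700); (2439/850, -7023/850) → (2439/425, -21069/1700); (-4323/425, -8214/425) → (-8646/425, -12321/425)

image vertices: (-57/425, -19503/1700), (-2031/425, -10449/1700), (2031/425, 10449/1700), (2439/425, -21069/1700), (-8646/425, -12321/425)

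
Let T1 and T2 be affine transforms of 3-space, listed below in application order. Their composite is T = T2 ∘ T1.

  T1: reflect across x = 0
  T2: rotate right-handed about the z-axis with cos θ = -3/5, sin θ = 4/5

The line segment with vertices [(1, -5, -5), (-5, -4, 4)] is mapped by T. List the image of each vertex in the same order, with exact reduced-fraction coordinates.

T1 reflect across x = 0: (1, -5, -5) → (-1, -5, -5); (-5, -4, 4) → (5, -4, 4)
T2 rotate right-handed about the z-axis with cos θ = -3/5, sin θ = 4/5: (-1, -5, -5) → (23/5, 11/5, -5); (5, -4, 4) → (1/5, 32/5, 4)

image vertices: (23/5, 11/5, -5), (1/5, 32/5, 4)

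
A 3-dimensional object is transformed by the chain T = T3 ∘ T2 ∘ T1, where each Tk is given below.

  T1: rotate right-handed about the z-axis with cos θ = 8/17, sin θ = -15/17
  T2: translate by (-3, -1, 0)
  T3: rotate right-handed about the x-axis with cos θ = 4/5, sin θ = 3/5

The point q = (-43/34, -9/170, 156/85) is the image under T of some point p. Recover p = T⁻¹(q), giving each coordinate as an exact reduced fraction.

p = (-1, 5/2, 3/2)

T1 = [8/17 15/17 0 0; -15/17 8/17 0 0; 0 0 1 0; 0 0 0 1]
T2·T1 = [8/17 15/17 0 -3; -15/17 8/17 0 -1; 0 0 1 0; 0 0 0 1]
T3·…·T1 = [8/17 15/17 0 -3; -12/17 32/85 -3/5 -4/5; -9/17 24/85 4/5 -3/5; 0 0 0 1]
det M = 1; M⁻¹ = [8/17 -12/17 -9/17 9/17; 15/17 32/85 24/85 53/17; 0 -3/5 4/5 0; 0 0 0 1]
M⁻¹ · (-43/34, -9/170, 156/85)ᵀ = (-1, 5/2, 3/2)ᵀ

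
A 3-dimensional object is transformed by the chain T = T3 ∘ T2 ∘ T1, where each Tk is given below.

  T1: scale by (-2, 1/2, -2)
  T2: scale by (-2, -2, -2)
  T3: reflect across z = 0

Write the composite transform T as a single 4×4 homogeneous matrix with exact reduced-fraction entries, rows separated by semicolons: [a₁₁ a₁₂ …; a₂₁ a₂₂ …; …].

T1 = [-2 0 0 0; 0 1/2 0 0; 0 0 -2 0; 0 0 0 1]
T2·T1 = [4 0 0 0; 0 -1 0 0; 0 0 4 0; 0 0 0 1]
T3·…·T1 = [4 0 0 0; 0 -1 0 0; 0 0 -4 0; 0 0 0 1]

T = [4 0 0 0; 0 -1 0 0; 0 0 -4 0; 0 0 0 1]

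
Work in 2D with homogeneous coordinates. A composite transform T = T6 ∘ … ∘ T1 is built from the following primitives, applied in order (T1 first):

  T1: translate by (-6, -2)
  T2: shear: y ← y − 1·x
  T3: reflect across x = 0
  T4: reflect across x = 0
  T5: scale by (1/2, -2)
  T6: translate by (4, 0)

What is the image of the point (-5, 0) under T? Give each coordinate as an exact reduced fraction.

T(p) = (-3/2, -18)

T1 translate by (-6, -2): (-5, 0) → (-11, -2)
T2 shear: y ← y − 1·x: (-11, -2) → (-11, 9)
T3 reflect across x = 0: (-11, 9) → (11, 9)
T4 reflect across x = 0: (11, 9) → (-11, 9)
T5 scale by (1/2, -2): (-11, 9) → (-11/2, -18)
T6 translate by (4, 0): (-11/2, -18) → (-3/2, -18)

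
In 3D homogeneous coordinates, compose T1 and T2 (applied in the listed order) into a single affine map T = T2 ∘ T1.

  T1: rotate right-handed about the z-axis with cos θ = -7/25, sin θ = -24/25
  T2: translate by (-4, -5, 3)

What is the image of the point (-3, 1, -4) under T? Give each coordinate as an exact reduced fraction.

T(p) = (-11/5, -12/5, -1)

T1 rotate right-handed about the z-axis with cos θ = -7/25, sin θ = -24/25: (-3, 1, -4) → (9/5, 13/5, -4)
T2 translate by (-4, -5, 3): (9/5, 13/5, -4) → (-11/5, -12/5, -1)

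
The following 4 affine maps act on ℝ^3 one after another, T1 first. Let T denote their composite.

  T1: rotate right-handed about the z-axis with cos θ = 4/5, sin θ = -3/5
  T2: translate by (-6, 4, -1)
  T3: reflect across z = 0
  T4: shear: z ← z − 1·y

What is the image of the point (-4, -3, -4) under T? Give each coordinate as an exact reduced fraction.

T(p) = (-11, 4, 1)

T1 rotate right-handed about the z-axis with cos θ = 4/5, sin θ = -3/5: (-4, -3, -4) → (-5, 0, -4)
T2 translate by (-6, 4, -1): (-5, 0, -4) → (-11, 4, -5)
T3 reflect across z = 0: (-11, 4, -5) → (-11, 4, 5)
T4 shear: z ← z − 1·y: (-11, 4, 5) → (-11, 4, 1)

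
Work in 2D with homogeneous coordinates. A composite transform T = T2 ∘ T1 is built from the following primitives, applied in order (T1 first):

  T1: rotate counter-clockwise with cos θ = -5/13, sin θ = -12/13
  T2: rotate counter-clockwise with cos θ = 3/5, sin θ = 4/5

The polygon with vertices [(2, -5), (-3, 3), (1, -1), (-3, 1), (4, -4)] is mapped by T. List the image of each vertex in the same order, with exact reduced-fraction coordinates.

T1 rotate counter-clockwise with cos θ = -5/13, sin θ = -12/13: (2, -5) → (-70/13, 1/13); (-3, 3) → (51/13, 21/13); (1, -1) → (-17/13, -7/13); (-3, 1) → (27/13, 31/13); (4, -4) → (-68/13, -28/13)
T2 rotate counter-clockwise with cos θ = 3/5, sin θ = 4/5: (-70/13, 1/13) → (-214/65, -277/65); (51/13, 21/13) → (69/65, 267/65); (-17/13, -7/13) → (-23/65, -89/65); (27/13, 31/13) → (-43/65, 201/65); (-68/13, -28/13) → (-92/65, -356/65)

image vertices: (-214/65, -277/65), (69/65, 267/65), (-23/65, -89/65), (-43/65, 201/65), (-92/65, -356/65)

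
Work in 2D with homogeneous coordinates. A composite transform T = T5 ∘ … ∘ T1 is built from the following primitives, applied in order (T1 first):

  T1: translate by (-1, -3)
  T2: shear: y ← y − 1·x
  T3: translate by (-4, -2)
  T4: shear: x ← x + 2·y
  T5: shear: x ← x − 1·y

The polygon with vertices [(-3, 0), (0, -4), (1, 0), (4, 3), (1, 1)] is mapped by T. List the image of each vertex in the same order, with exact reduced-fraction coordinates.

image vertices: (-9, -1), (-13, -8), (-9, -5), (-6, -5), (-8, -4)

T1 translate by (-1, -3): (-3, 0) → (-4, -3); (0, -4) → (-1, -7); (1, 0) → (0, -3); (4, 3) → (3, 0); (1, 1) → (0, -2)
T2 shear: y ← y − 1·x: (-4, -3) → (-4, 1); (-1, -7) → (-1, -6); (0, -3) → (0, -3); (3, 0) → (3, -3); (0, -2) → (0, -2)
T3 translate by (-4, -2): (-4, 1) → (-8, -1); (-1, -6) → (-5, -8); (0, -3) → (-4, -5); (3, -3) → (-1, -5); (0, -2) → (-4, -4)
T4 shear: x ← x + 2·y: (-8, -1) → (-10, -1); (-5, -8) → (-21, -8); (-4, -5) → (-14, -5); (-1, -5) → (-11, -5); (-4, -4) → (-12, -4)
T5 shear: x ← x − 1·y: (-10, -1) → (-9, -1); (-21, -8) → (-13, -8); (-14, -5) → (-9, -5); (-11, -5) → (-6, -5); (-12, -4) → (-8, -4)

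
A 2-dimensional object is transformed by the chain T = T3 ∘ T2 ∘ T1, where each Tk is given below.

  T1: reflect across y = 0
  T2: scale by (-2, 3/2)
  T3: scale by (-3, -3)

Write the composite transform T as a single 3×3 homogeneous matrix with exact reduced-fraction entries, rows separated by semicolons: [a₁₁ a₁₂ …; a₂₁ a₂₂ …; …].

T1 = [1 0 0; 0 -1 0; 0 0 1]
T2·T1 = [-2 0 0; 0 -3/2 0; 0 0 1]
T3·…·T1 = [6 0 0; 0 9/2 0; 0 0 1]

T = [6 0 0; 0 9/2 0; 0 0 1]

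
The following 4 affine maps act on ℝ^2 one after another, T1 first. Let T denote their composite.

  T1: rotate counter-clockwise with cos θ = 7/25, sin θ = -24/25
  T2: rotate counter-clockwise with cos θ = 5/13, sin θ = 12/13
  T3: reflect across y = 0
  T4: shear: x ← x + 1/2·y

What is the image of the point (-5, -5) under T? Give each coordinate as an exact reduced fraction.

T(p) = (-431/130, 287/65)

T1 rotate counter-clockwise with cos θ = 7/25, sin θ = -24/25: (-5, -5) → (-31/5, 17/5)
T2 rotate counter-clockwise with cos θ = 5/13, sin θ = 12/13: (-31/5, 17/5) → (-359/65, -287/65)
T3 reflect across y = 0: (-359/65, -287/65) → (-359/65, 287/65)
T4 shear: x ← x + 1/2·y: (-359/65, 287/65) → (-431/130, 287/65)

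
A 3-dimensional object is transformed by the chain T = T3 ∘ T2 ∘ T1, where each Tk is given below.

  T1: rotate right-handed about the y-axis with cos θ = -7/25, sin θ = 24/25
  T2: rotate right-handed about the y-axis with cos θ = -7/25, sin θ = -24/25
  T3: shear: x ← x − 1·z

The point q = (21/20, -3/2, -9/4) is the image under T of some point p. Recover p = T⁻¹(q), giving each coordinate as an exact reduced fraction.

p = (-6/5, -3/2, -9/4)

T1 = [-7/25 0 24/25 0; 0 1 0 0; -24/25 0 -7/25 0; 0 0 0 1]
T2·T1 = [1 0 0 0; 0 1 0 0; 0 0 1 0; 0 0 0 1]
T3·…·T1 = [1 0 -1 0; 0 1 0 0; 0 0 1 0; 0 0 0 1]
det M = 1; M⁻¹ = [1 0 1 0; 0 1 0 0; 0 0 1 0; 0 0 0 1]
M⁻¹ · (21/20, -3/2, -9/4)ᵀ = (-6/5, -3/2, -9/4)ᵀ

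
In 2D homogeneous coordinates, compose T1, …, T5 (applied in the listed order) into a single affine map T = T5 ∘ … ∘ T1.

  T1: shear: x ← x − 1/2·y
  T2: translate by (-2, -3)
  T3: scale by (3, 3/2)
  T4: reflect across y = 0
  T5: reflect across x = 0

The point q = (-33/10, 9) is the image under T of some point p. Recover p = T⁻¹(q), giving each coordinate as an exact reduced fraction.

T1 = [1 -1/2 0; 0 1 0; 0 0 1]
T2·T1 = [1 -1/2 -2; 0 1 -3; 0 0 1]
T3·…·T1 = [3 -3/2 -6; 0 3/2 -9/2; 0 0 1]
T4·…·T1 = [3 -3/2 -6; 0 -3/2 9/2; 0 0 1]
T5·…·T1 = [-3 3/2 6; 0 -3/2 9/2; 0 0 1]
det M = 9/2; M⁻¹ = [-1/3 -1/3 7/2; 0 -2/3 3; 0 0 1]
M⁻¹ · (-33/10, 9)ᵀ = (8/5, -3)ᵀ

p = (8/5, -3)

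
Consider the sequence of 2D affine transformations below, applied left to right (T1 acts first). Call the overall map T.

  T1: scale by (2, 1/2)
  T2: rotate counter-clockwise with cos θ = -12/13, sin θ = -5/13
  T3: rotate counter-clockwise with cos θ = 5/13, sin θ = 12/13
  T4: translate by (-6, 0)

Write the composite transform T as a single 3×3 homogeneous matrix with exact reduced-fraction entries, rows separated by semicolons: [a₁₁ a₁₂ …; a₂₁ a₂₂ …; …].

T = [0 1/2 -6; -2 0 0; 0 0 1]

T1 = [2 0 0; 0 1/2 0; 0 0 1]
T2·T1 = [-24/13 5/26 0; -10/13 -6/13 0; 0 0 1]
T3·…·T1 = [0 1/2 0; -2 0 0; 0 0 1]
T4·…·T1 = [0 1/2 -6; -2 0 0; 0 0 1]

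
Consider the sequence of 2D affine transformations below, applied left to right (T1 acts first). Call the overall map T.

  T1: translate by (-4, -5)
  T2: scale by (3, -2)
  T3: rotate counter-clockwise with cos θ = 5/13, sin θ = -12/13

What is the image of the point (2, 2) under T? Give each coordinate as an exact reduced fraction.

T(p) = (42/13, 102/13)

T1 translate by (-4, -5): (2, 2) → (-2, -3)
T2 scale by (3, -2): (-2, -3) → (-6, 6)
T3 rotate counter-clockwise with cos θ = 5/13, sin θ = -12/13: (-6, 6) → (42/13, 102/13)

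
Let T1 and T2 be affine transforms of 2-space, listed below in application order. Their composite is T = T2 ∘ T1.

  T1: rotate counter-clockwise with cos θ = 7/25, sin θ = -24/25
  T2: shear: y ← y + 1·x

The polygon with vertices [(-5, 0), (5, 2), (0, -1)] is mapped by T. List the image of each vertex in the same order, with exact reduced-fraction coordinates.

image vertices: (-7/5, 17/5), (83/25, -23/25), (-24/25, -31/25)

T1 rotate counter-clockwise with cos θ = 7/25, sin θ = -24/25: (-5, 0) → (-7/5, 24/5); (5, 2) → (83/25, -106/25); (0, -1) → (-24/25, -7/25)
T2 shear: y ← y + 1·x: (-7/5, 24/5) → (-7/5, 17/5); (83/25, -106/25) → (83/25, -23/25); (-24/25, -7/25) → (-24/25, -31/25)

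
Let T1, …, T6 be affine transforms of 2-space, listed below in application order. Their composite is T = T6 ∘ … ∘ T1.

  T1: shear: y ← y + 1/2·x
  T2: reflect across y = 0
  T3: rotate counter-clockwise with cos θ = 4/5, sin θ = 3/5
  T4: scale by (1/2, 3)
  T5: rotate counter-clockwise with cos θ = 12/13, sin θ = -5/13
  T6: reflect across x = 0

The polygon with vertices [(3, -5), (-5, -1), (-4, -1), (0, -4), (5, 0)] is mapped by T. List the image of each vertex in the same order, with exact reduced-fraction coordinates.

image vertices: (-354/65, 3297/260), (198/65, 161/260), (30/13, 25/26), (-168/65, 606/65), (-48/13, 89/52)

T1 shear: y ← y + 1/2·x: (3, -5) → (3, -7/2); (-5, -1) → (-5, -7/2); (-4, -1) → (-4, -3); (0, -4) → (0, -4); (5, 0) → (5, 5/2)
T2 reflect across y = 0: (3, -7/2) → (3, 7/2); (-5, -7/2) → (-5, 7/2); (-4, -3) → (-4, 3); (0, -4) → (0, 4); (5, 5/2) → (5, -5/2)
T3 rotate counter-clockwise with cos θ = 4/5, sin θ = 3/5: (3, 7/2) → (3/10, 23/5); (-5, 7/2) → (-61/10, -1/5); (-4, 3) → (-5, 0); (0, 4) → (-12/5, 16/5); (5, -5/2) → (11/2, 1)
T4 scale by (1/2, 3): (3/10, 23/5) → (3/20, 69/5); (-61/10, -1/5) → (-61/20, -3/5); (-5, 0) → (-5/2, 0); (-12/5, 16/5) → (-6/5, 48/5); (11/2, 1) → (11/4, 3)
T5 rotate counter-clockwise with cos θ = 12/13, sin θ = -5/13: (3/20, 69/5) → (354/65, 3297/260); (-61/20, -3/5) → (-198/65, 161/260); (-5/2, 0) → (-30/13, 25/26); (-6/5, 48/5) → (168/65, 606/65); (11/4, 3) → (48/13, 89/52)
T6 reflect across x = 0: (354/65, 3297/260) → (-354/65, 3297/260); (-198/65, 161/260) → (198/65, 161/260); (-30/13, 25/26) → (30/13, 25/26); (168/65, 606/65) → (-168/65, 606/65); (48/13, 89/52) → (-48/13, 89/52)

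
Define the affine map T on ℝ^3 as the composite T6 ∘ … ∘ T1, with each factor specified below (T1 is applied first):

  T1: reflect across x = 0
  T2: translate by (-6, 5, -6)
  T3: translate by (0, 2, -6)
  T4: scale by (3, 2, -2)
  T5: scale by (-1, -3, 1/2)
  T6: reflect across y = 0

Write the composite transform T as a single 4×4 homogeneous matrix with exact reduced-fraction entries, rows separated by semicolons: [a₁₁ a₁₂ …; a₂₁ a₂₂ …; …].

T1 = [-1 0 0 0; 0 1 0 0; 0 0 1 0; 0 0 0 1]
T2·T1 = [-1 0 0 -6; 0 1 0 5; 0 0 1 -6; 0 0 0 1]
T3·…·T1 = [-1 0 0 -6; 0 1 0 7; 0 0 1 -12; 0 0 0 1]
T4·…·T1 = [-3 0 0 -18; 0 2 0 14; 0 0 -2 24; 0 0 0 1]
T5·…·T1 = [3 0 0 18; 0 -6 0 -42; 0 0 -1 12; 0 0 0 1]
T6·…·T1 = [3 0 0 18; 0 6 0 42; 0 0 -1 12; 0 0 0 1]

T = [3 0 0 18; 0 6 0 42; 0 0 -1 12; 0 0 0 1]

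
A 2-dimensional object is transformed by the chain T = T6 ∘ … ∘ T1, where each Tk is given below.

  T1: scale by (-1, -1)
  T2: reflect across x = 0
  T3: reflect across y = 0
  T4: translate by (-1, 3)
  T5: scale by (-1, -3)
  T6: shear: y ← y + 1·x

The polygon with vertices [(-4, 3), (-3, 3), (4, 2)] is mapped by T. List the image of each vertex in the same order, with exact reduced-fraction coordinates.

T1 scale by (-1, -1): (-4, 3) → (4, -3); (-3, 3) → (3, -3); (4, 2) → (-4, -2)
T2 reflect across x = 0: (4, -3) → (-4, -3); (3, -3) → (-3, -3); (-4, -2) → (4, -2)
T3 reflect across y = 0: (-4, -3) → (-4, 3); (-3, -3) → (-3, 3); (4, -2) → (4, 2)
T4 translate by (-1, 3): (-4, 3) → (-5, 6); (-3, 3) → (-4, 6); (4, 2) → (3, 5)
T5 scale by (-1, -3): (-5, 6) → (5, -18); (-4, 6) → (4, -18); (3, 5) → (-3, -15)
T6 shear: y ← y + 1·x: (5, -18) → (5, -13); (4, -18) → (4, -14); (-3, -15) → (-3, -18)

image vertices: (5, -13), (4, -14), (-3, -18)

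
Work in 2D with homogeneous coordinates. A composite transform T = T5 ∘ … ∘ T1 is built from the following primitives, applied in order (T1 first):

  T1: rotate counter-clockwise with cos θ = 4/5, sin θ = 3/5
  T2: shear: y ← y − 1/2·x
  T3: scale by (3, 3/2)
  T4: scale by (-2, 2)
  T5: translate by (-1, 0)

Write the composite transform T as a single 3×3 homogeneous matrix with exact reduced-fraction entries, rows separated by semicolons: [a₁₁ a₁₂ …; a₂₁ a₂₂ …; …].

T = [-24/5 18/5 -1; 3/5 33/10 0; 0 0 1]

T1 = [4/5 -3/5 0; 3/5 4/5 0; 0 0 1]
T2·T1 = [4/5 -3/5 0; 1/5 11/10 0; 0 0 1]
T3·…·T1 = [12/5 -9/5 0; 3/10 33/20 0; 0 0 1]
T4·…·T1 = [-24/5 18/5 0; 3/5 33/10 0; 0 0 1]
T5·…·T1 = [-24/5 18/5 -1; 3/5 33/10 0; 0 0 1]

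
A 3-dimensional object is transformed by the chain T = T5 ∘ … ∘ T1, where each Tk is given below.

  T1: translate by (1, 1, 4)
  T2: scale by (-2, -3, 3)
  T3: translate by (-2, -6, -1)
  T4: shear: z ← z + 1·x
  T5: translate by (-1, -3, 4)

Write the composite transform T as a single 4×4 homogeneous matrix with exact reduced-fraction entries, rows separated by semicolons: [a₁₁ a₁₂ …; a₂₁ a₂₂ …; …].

T = [-2 0 0 -5; 0 -3 0 -12; -2 0 3 11; 0 0 0 1]

T1 = [1 0 0 1; 0 1 0 1; 0 0 1 4; 0 0 0 1]
T2·T1 = [-2 0 0 -2; 0 -3 0 -3; 0 0 3 12; 0 0 0 1]
T3·…·T1 = [-2 0 0 -4; 0 -3 0 -9; 0 0 3 11; 0 0 0 1]
T4·…·T1 = [-2 0 0 -4; 0 -3 0 -9; -2 0 3 7; 0 0 0 1]
T5·…·T1 = [-2 0 0 -5; 0 -3 0 -12; -2 0 3 11; 0 0 0 1]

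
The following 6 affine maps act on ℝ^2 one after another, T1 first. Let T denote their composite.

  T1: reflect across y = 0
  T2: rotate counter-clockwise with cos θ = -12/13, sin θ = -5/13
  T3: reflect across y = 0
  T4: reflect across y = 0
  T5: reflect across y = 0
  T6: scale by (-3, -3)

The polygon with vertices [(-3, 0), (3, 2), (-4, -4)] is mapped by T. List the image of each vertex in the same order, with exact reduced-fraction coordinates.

image vertices: (-108/13, 45/13), (138/13, 27/13), (-204/13, -84/13)

T1 reflect across y = 0: (-3, 0) → (-3, 0); (3, 2) → (3, -2); (-4, -4) → (-4, 4)
T2 rotate counter-clockwise with cos θ = -12/13, sin θ = -5/13: (-3, 0) → (36/13, 15/13); (3, -2) → (-46/13, 9/13); (-4, 4) → (68/13, -28/13)
T3 reflect across y = 0: (36/13, 15/13) → (36/13, -15/13); (-46/13, 9/13) → (-46/13, -9/13); (68/13, -28/13) → (68/13, 28/13)
T4 reflect across y = 0: (36/13, -15/13) → (36/13, 15/13); (-46/13, -9/13) → (-46/13, 9/13); (68/13, 28/13) → (68/13, -28/13)
T5 reflect across y = 0: (36/13, 15/13) → (36/13, -15/13); (-46/13, 9/13) → (-46/13, -9/13); (68/13, -28/13) → (68/13, 28/13)
T6 scale by (-3, -3): (36/13, -15/13) → (-108/13, 45/13); (-46/13, -9/13) → (138/13, 27/13); (68/13, 28/13) → (-204/13, -84/13)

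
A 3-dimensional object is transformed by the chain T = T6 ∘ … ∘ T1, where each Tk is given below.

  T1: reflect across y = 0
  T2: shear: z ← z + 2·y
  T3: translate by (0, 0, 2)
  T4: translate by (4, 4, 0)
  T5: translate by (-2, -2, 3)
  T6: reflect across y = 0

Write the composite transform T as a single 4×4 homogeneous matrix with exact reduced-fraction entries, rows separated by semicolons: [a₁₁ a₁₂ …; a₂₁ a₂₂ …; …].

T1 = [1 0 0 0; 0 -1 0 0; 0 0 1 0; 0 0 0 1]
T2·T1 = [1 0 0 0; 0 -1 0 0; 0 -2 1 0; 0 0 0 1]
T3·…·T1 = [1 0 0 0; 0 -1 0 0; 0 -2 1 2; 0 0 0 1]
T4·…·T1 = [1 0 0 4; 0 -1 0 4; 0 -2 1 2; 0 0 0 1]
T5·…·T1 = [1 0 0 2; 0 -1 0 2; 0 -2 1 5; 0 0 0 1]
T6·…·T1 = [1 0 0 2; 0 1 0 -2; 0 -2 1 5; 0 0 0 1]

T = [1 0 0 2; 0 1 0 -2; 0 -2 1 5; 0 0 0 1]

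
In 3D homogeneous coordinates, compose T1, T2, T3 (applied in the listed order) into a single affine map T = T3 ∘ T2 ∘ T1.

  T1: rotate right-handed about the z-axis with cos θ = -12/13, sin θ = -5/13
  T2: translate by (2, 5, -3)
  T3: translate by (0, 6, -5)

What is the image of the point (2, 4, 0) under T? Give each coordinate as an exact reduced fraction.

T(p) = (22/13, 85/13, -8)

T1 rotate right-handed about the z-axis with cos θ = -12/13, sin θ = -5/13: (2, 4, 0) → (-4/13, -58/13, 0)
T2 translate by (2, 5, -3): (-4/13, -58/13, 0) → (22/13, 7/13, -3)
T3 translate by (0, 6, -5): (22/13, 7/13, -3) → (22/13, 85/13, -8)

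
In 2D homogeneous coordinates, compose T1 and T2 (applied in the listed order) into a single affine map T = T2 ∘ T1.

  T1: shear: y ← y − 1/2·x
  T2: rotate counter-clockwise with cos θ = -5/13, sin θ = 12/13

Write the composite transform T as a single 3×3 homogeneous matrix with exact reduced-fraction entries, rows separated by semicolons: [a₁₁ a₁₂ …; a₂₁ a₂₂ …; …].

T = [1/13 -12/13 0; 29/26 -5/13 0; 0 0 1]

T1 = [1 0 0; -1/2 1 0; 0 0 1]
T2·T1 = [1/13 -12/13 0; 29/26 -5/13 0; 0 0 1]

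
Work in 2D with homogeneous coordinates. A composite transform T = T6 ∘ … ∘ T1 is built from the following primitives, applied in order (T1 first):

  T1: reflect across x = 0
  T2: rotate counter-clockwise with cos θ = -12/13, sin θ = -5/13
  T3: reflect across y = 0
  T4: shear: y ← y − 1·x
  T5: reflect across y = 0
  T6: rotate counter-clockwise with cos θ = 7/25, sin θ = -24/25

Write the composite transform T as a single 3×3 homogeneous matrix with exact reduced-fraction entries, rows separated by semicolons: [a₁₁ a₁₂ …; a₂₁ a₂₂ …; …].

T = [492/325 -133/325 0; -13/25 -13/25 0; 0 0 1]

T1 = [-1 0 0; 0 1 0; 0 0 1]
T2·T1 = [12/13 5/13 0; 5/13 -12/13 0; 0 0 1]
T3·…·T1 = [12/13 5/13 0; -5/13 12/13 0; 0 0 1]
T4·…·T1 = [12/13 5/13 0; -17/13 7/13 0; 0 0 1]
T5·…·T1 = [12/13 5/13 0; 17/13 -7/13 0; 0 0 1]
T6·…·T1 = [492/325 -133/325 0; -13/25 -13/25 0; 0 0 1]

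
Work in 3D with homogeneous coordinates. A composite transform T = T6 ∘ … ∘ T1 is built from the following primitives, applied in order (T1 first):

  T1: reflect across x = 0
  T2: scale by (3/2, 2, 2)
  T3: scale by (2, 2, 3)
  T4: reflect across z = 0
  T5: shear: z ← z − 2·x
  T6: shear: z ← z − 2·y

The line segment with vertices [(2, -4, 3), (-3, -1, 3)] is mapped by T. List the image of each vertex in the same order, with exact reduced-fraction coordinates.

image vertices: (-6, -16, 26), (9, -4, -28)

T1 reflect across x = 0: (2, -4, 3) → (-2, -4, 3); (-3, -1, 3) → (3, -1, 3)
T2 scale by (3/2, 2, 2): (-2, -4, 3) → (-3, -8, 6); (3, -1, 3) → (9/2, -2, 6)
T3 scale by (2, 2, 3): (-3, -8, 6) → (-6, -16, 18); (9/2, -2, 6) → (9, -4, 18)
T4 reflect across z = 0: (-6, -16, 18) → (-6, -16, -18); (9, -4, 18) → (9, -4, -18)
T5 shear: z ← z − 2·x: (-6, -16, -18) → (-6, -16, -6); (9, -4, -18) → (9, -4, -36)
T6 shear: z ← z − 2·y: (-6, -16, -6) → (-6, -16, 26); (9, -4, -36) → (9, -4, -28)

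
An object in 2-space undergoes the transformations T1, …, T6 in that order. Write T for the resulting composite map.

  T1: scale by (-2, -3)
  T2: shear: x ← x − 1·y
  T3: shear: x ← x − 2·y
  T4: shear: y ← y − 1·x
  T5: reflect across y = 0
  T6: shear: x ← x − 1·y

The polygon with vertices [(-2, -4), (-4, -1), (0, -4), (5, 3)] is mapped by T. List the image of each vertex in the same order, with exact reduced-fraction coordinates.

image vertices: (12, -44), (3, -4), (12, -48), (-9, 26)

T1 scale by (-2, -3): (-2, -4) → (4, 12); (-4, -1) → (8, 3); (0, -4) → (0, 12); (5, 3) → (-10, -9)
T2 shear: x ← x − 1·y: (4, 12) → (-8, 12); (8, 3) → (5, 3); (0, 12) → (-12, 12); (-10, -9) → (-1, -9)
T3 shear: x ← x − 2·y: (-8, 12) → (-32, 12); (5, 3) → (-1, 3); (-12, 12) → (-36, 12); (-1, -9) → (17, -9)
T4 shear: y ← y − 1·x: (-32, 12) → (-32, 44); (-1, 3) → (-1, 4); (-36, 12) → (-36, 48); (17, -9) → (17, -26)
T5 reflect across y = 0: (-32, 44) → (-32, -44); (-1, 4) → (-1, -4); (-36, 48) → (-36, -48); (17, -26) → (17, 26)
T6 shear: x ← x − 1·y: (-32, -44) → (12, -44); (-1, -4) → (3, -4); (-36, -48) → (12, -48); (17, 26) → (-9, 26)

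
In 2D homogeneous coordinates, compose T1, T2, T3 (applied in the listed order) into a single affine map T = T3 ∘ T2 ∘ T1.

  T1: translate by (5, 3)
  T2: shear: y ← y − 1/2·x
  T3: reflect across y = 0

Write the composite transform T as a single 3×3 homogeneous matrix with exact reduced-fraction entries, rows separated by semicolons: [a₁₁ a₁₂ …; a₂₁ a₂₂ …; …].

T1 = [1 0 5; 0 1 3; 0 0 1]
T2·T1 = [1 0 5; -1/2 1 1/2; 0 0 1]
T3·…·T1 = [1 0 5; 1/2 -1 -1/2; 0 0 1]

T = [1 0 5; 1/2 -1 -1/2; 0 0 1]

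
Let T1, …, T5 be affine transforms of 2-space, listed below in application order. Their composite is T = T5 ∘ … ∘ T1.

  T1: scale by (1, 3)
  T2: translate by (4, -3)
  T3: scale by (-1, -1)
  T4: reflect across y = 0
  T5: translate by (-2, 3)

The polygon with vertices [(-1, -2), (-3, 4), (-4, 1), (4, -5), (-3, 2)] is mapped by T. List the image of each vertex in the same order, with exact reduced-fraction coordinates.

image vertices: (-5, -6), (-3, 12), (-2, 3), (-10, -15), (-3, 6)

T1 scale by (1, 3): (-1, -2) → (-1, -6); (-3, 4) → (-3, 12); (-4, 1) → (-4, 3); (4, -5) → (4, -15); (-3, 2) → (-3, 6)
T2 translate by (4, -3): (-1, -6) → (3, -9); (-3, 12) → (1, 9); (-4, 3) → (0, 0); (4, -15) → (8, -18); (-3, 6) → (1, 3)
T3 scale by (-1, -1): (3, -9) → (-3, 9); (1, 9) → (-1, -9); (0, 0) → (0, 0); (8, -18) → (-8, 18); (1, 3) → (-1, -3)
T4 reflect across y = 0: (-3, 9) → (-3, -9); (-1, -9) → (-1, 9); (0, 0) → (0, 0); (-8, 18) → (-8, -18); (-1, -3) → (-1, 3)
T5 translate by (-2, 3): (-3, -9) → (-5, -6); (-1, 9) → (-3, 12); (0, 0) → (-2, 3); (-8, -18) → (-10, -15); (-1, 3) → (-3, 6)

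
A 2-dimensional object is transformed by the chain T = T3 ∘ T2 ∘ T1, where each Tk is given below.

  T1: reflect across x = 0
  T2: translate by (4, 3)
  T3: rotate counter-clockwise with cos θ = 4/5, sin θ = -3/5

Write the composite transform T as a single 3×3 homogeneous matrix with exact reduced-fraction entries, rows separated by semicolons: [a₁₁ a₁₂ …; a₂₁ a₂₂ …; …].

T = [-4/5 3/5 5; 3/5 4/5 0; 0 0 1]

T1 = [-1 0 0; 0 1 0; 0 0 1]
T2·T1 = [-1 0 4; 0 1 3; 0 0 1]
T3·…·T1 = [-4/5 3/5 5; 3/5 4/5 0; 0 0 1]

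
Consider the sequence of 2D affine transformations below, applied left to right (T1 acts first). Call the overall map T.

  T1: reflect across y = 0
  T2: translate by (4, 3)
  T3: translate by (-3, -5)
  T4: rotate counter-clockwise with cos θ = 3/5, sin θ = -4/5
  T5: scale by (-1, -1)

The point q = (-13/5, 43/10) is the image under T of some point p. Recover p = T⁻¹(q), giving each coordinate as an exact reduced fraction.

T1 = [1 0 0; 0 -1 0; 0 0 1]
T2·T1 = [1 0 4; 0 -1 3; 0 0 1]
T3·…·T1 = [1 0 1; 0 -1 -2; 0 0 1]
T4·…·T1 = [3/5 -4/5 -1; -4/5 -3/5 -2; 0 0 1]
T5·…·T1 = [-3/5 4/5 1; 4/5 3/5 2; 0 0 1]
det M = -1; M⁻¹ = [-3/5 4/5 -1; 4/5 3/5 -2; 0 0 1]
M⁻¹ · (-13/5, 43/10)ᵀ = (4, -3/2)ᵀ

p = (4, -3/2)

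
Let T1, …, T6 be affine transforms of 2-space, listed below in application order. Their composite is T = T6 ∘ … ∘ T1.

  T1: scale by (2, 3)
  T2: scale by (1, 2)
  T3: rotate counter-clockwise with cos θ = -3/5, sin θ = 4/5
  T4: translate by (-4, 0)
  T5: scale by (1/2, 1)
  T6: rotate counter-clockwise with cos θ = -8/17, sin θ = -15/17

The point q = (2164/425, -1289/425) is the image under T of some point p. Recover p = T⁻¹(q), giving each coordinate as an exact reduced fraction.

T1 = [2 0 0; 0 3 0; 0 0 1]
T2·T1 = [2 0 0; 0 6 0; 0 0 1]
T3·…·T1 = [-6/5 -24/5 0; 8/5 -18/5 0; 0 0 1]
T4·…·T1 = [-6/5 -24/5 -4; 8/5 -18/5 0; 0 0 1]
T5·…·T1 = [-3/5 -12/5 -2; 8/5 -18/5 0; 0 0 1]
T6·…·T1 = [144/85 -174/85 16/17; -19/85 324/85 30/17; 0 0 1]
det M = 6; M⁻¹ = [54/85 29/85 -6/5; 19/510 24/85 -8/15; 0 0 1]
M⁻¹ · (2164/425, -1289/425)ᵀ = (1, -6/5)ᵀ

p = (1, -6/5)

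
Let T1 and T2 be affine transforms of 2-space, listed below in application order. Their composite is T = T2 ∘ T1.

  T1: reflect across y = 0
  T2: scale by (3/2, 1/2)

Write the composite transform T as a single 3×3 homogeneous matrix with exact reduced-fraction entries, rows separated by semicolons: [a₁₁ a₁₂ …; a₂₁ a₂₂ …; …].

T1 = [1 0 0; 0 -1 0; 0 0 1]
T2·T1 = [3/2 0 0; 0 -1/2 0; 0 0 1]

T = [3/2 0 0; 0 -1/2 0; 0 0 1]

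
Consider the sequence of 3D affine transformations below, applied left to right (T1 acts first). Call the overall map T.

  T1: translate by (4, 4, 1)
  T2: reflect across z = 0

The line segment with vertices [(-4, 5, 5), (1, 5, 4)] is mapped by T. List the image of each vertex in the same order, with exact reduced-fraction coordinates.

T1 translate by (4, 4, 1): (-4, 5, 5) → (0, 9, 6); (1, 5, 4) → (5, 9, 5)
T2 reflect across z = 0: (0, 9, 6) → (0, 9, -6); (5, 9, 5) → (5, 9, -5)

image vertices: (0, 9, -6), (5, 9, -5)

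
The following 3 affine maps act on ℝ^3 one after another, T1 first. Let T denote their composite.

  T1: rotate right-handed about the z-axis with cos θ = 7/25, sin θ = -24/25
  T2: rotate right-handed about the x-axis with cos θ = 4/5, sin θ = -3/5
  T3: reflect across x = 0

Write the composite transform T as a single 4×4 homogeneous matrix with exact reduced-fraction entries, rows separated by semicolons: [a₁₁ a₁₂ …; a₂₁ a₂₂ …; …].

T = [-7/25 -24/25 0 0; -96/125 28/125 3/5 0; 72/125 -21/125 4/5 0; 0 0 0 1]

T1 = [7/25 24/25 0 0; -24/25 7/25 0 0; 0 0 1 0; 0 0 0 1]
T2·T1 = [7/25 24/25 0 0; -96/125 28/125 3/5 0; 72/125 -21/125 4/5 0; 0 0 0 1]
T3·…·T1 = [-7/25 -24/25 0 0; -96/125 28/125 3/5 0; 72/125 -21/125 4/5 0; 0 0 0 1]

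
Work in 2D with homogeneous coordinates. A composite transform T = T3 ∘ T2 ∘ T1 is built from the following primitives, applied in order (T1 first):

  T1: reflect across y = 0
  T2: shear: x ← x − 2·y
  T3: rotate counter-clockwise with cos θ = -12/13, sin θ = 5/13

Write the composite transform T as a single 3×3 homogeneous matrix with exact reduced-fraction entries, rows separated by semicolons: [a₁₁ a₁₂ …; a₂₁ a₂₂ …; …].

T = [-12/13 -19/13 0; 5/13 22/13 0; 0 0 1]

T1 = [1 0 0; 0 -1 0; 0 0 1]
T2·T1 = [1 2 0; 0 -1 0; 0 0 1]
T3·…·T1 = [-12/13 -19/13 0; 5/13 22/13 0; 0 0 1]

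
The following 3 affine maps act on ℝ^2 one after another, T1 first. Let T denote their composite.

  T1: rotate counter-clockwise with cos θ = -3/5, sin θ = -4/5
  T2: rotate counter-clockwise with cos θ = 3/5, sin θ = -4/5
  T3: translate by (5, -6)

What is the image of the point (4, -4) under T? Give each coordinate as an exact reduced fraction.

T1 rotate counter-clockwise with cos θ = -3/5, sin θ = -4/5: (4, -4) → (-28/5, -4/5)
T2 rotate counter-clockwise with cos θ = 3/5, sin θ = -4/5: (-28/5, -4/5) → (-4, 4)
T3 translate by (5, -6): (-4, 4) → (1, -2)

T(p) = (1, -2)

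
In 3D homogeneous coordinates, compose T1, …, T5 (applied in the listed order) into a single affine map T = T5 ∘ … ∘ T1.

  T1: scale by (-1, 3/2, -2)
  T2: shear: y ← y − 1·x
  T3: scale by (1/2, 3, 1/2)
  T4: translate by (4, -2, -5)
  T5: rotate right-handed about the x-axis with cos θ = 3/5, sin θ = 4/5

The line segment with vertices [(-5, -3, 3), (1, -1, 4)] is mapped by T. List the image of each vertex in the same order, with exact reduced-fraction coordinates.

T1 scale by (-1, 3/2, -2): (-5, -3, 3) → (5, -9/2, -6); (1, -1, 4) → (-1, -3/2, -8)
T2 shear: y ← y − 1·x: (5, -9/2, -6) → (5, -19/2, -6); (-1, -3/2, -8) → (-1, -1/2, -8)
T3 scale by (1/2, 3, 1/2): (5, -19/2, -6) → (5/2, -57/2, -3); (-1, -1/2, -8) → (-1/2, -3/2, -4)
T4 translate by (4, -2, -5): (5/2, -57/2, -3) → (13/2, -61/2, -8); (-1/2, -3/2, -4) → (7/2, -7/2, -9)
T5 rotate right-handed about the x-axis with cos θ = 3/5, sin θ = 4/5: (13/2, -61/2, -8) → (13/2, -119/10, -146/5); (7/2, -7/2, -9) → (7/2, 51/10, -41/5)

image vertices: (13/2, -119/10, -146/5), (7/2, 51/10, -41/5)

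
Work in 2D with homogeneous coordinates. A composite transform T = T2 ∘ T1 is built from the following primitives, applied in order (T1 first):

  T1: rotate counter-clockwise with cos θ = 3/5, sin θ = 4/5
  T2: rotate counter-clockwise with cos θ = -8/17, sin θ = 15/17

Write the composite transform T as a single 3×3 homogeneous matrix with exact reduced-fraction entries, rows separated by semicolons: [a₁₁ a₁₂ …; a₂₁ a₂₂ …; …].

T = [-84/85 -13/85 0; 13/85 -84/85 0; 0 0 1]

T1 = [3/5 -4/5 0; 4/5 3/5 0; 0 0 1]
T2·T1 = [-84/85 -13/85 0; 13/85 -84/85 0; 0 0 1]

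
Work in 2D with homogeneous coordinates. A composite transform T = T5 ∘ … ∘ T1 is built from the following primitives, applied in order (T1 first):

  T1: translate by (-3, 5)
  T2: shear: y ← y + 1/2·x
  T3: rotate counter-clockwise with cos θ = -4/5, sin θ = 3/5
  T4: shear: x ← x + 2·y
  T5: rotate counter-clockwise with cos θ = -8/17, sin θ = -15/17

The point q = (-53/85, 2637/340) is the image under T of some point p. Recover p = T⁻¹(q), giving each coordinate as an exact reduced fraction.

T1 = [1 0 -3; 0 1 5; 0 0 1]
T2·T1 = [1 0 -3; 1/2 1 7/2; 0 0 1]
T3·…·T1 = [-11/10 -3/5 3/10; 1/5 -4/5 -23/5; 0 0 1]
T4·…·T1 = [-7/10 -11/5 -89/10; 1/5 -4/5 -23/5; 0 0 1]
T5·…·T1 = [43/85 28/85 11/85; 89/170 197/85 1703/170; 0 0 1]
det M = 1; M⁻¹ = [197/85 -28/85 3; -89/170 43/85 -5; 0 0 1]
M⁻¹ · (-53/85, 2637/340)ᵀ = (-1, -3/4)ᵀ

p = (-1, -3/4)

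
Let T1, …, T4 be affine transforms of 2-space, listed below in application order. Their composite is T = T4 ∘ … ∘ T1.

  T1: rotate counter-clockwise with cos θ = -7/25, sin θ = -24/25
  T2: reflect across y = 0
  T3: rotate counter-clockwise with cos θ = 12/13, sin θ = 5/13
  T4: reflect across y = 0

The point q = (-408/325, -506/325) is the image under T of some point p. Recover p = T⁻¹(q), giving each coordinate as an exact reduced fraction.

p = (2, 0)

T1 = [-7/25 24/25 0; -24/25 -7/25 0; 0 0 1]
T2·T1 = [-7/25 24/25 0; 24/25 7/25 0; 0 0 1]
T3·…·T1 = [-204/325 253/325 0; 253/325 204/325 0; 0 0 1]
T4·…·T1 = [-204/325 253/325 0; -253/325 -204/325 0; 0 0 1]
det M = 1; M⁻¹ = [-204/325 -253/325 0; 253/325 -204/325 0; 0 0 1]
M⁻¹ · (-408/325, -506/325)ᵀ = (2, 0)ᵀ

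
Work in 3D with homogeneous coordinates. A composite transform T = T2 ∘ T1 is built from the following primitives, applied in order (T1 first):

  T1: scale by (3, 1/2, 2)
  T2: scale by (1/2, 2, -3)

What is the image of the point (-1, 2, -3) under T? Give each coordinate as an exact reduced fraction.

T1 scale by (3, 1/2, 2): (-1, 2, -3) → (-3, 1, -6)
T2 scale by (1/2, 2, -3): (-3, 1, -6) → (-3/2, 2, 18)

T(p) = (-3/2, 2, 18)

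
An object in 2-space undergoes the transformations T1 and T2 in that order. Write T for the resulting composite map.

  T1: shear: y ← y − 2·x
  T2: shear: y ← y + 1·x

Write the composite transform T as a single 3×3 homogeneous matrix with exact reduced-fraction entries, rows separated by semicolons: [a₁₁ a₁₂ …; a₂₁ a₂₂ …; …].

T1 = [1 0 0; -2 1 0; 0 0 1]
T2·T1 = [1 0 0; -1 1 0; 0 0 1]

T = [1 0 0; -1 1 0; 0 0 1]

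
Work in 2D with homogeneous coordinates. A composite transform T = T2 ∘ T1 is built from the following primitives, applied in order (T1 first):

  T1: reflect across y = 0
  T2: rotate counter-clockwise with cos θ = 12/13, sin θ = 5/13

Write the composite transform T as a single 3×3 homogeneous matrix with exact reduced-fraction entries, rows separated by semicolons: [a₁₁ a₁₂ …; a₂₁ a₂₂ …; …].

T = [12/13 5/13 0; 5/13 -12/13 0; 0 0 1]

T1 = [1 0 0; 0 -1 0; 0 0 1]
T2·T1 = [12/13 5/13 0; 5/13 -12/13 0; 0 0 1]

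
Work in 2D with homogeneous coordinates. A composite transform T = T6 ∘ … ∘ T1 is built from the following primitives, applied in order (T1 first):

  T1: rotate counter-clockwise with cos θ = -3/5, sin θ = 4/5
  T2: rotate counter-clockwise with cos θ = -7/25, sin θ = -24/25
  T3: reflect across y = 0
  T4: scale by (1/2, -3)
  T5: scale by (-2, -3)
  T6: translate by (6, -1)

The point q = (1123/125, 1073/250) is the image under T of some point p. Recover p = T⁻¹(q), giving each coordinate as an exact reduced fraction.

T1 = [-3/5 -4/5 0; 4/5 -3/5 0; 0 0 1]
T2·T1 = [117/125 -44/125 0; 44/125 117/125 0; 0 0 1]
T3·…·T1 = [117/125 -44/125 0; -44/125 -117/125 0; 0 0 1]
T4·…·T1 = [117/250 -22/125 0; 132/125 351/125 0; 0 0 1]
T5·…·T1 = [-117/125 44/125 0; -396/125 -1053/125 0; 0 0 1]
T6·…·T1 = [-117/125 44/125 6; -396/125 -1053/125 -1; 0 0 1]
det M = 9; M⁻¹ = [-117/125 -44/1125 6274/1125; 44/125 -13/125 -277/125; 0 0 1]
M⁻¹ · (1123/125, 1073/250)ᵀ = (-3, 1/2)ᵀ

p = (-3, 1/2)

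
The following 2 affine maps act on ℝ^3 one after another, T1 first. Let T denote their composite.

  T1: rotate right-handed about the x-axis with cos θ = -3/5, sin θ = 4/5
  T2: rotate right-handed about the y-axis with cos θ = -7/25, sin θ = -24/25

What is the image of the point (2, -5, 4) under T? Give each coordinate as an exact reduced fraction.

T(p) = (698/125, -1/5, 464/125)

T1 rotate right-handed about the x-axis with cos θ = -3/5, sin θ = 4/5: (2, -5, 4) → (2, -1/5, -32/5)
T2 rotate right-handed about the y-axis with cos θ = -7/25, sin θ = -24/25: (2, -1/5, -32/5) → (698/125, -1/5, 464/125)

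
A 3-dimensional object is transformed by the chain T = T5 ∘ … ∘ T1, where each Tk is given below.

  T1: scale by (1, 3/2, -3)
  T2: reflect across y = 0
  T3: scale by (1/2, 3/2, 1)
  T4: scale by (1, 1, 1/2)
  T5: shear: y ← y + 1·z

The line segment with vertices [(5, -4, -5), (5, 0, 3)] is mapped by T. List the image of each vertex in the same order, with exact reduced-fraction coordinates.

image vertices: (5/2, 33/2, 15/2), (5/2, -9/2, -9/2)

T1 scale by (1, 3/2, -3): (5, -4, -5) → (5, -6, 15); (5, 0, 3) → (5, 0, -9)
T2 reflect across y = 0: (5, -6, 15) → (5, 6, 15); (5, 0, -9) → (5, 0, -9)
T3 scale by (1/2, 3/2, 1): (5, 6, 15) → (5/2, 9, 15); (5, 0, -9) → (5/2, 0, -9)
T4 scale by (1, 1, 1/2): (5/2, 9, 15) → (5/2, 9, 15/2); (5/2, 0, -9) → (5/2, 0, -9/2)
T5 shear: y ← y + 1·z: (5/2, 9, 15/2) → (5/2, 33/2, 15/2); (5/2, 0, -9/2) → (5/2, -9/2, -9/2)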